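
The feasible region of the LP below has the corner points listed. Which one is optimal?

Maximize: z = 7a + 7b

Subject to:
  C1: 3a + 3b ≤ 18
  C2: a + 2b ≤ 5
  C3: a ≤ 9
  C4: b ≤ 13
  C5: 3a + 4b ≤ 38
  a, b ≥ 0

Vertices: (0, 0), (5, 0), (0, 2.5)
(5, 0) with z = 35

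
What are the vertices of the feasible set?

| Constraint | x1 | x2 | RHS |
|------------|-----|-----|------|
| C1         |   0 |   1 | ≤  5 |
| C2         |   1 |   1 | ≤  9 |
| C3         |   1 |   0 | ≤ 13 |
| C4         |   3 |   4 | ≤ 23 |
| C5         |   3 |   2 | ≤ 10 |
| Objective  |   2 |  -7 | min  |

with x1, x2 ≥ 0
Each vertex is the intersection of two constraint boundaries that also satisfies all remaining constraints:
  x1 = 0 and x2 = 0 → (0, 0)
  3x1 + 2x2 = 10 and x2 = 0 → (3.333, 0)
  x2 = 5 and 3x1 + 2x2 = 10 → (0, 5)

Vertices: (0, 0), (3.333, 0), (0, 5)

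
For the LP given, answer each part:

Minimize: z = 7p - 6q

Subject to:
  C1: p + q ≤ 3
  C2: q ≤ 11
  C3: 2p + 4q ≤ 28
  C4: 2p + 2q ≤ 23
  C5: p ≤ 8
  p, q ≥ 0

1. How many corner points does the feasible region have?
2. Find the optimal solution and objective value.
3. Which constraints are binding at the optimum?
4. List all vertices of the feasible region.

1. 3
2. p = 0, q = 3, z = -18
3. C1, p ≥ 0
4. (0, 0), (3, 0), (0, 3)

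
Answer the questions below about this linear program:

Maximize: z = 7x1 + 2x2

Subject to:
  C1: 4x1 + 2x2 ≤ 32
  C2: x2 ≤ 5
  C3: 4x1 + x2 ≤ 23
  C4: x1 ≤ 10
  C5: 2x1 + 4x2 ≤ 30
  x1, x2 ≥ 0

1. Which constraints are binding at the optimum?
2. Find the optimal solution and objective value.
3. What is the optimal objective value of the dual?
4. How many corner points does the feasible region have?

1. C2, C3
2. x1 = 4.5, x2 = 5, z = 41.5
3. 41.5 (by strong duality, equal to the primal optimum)
4. 4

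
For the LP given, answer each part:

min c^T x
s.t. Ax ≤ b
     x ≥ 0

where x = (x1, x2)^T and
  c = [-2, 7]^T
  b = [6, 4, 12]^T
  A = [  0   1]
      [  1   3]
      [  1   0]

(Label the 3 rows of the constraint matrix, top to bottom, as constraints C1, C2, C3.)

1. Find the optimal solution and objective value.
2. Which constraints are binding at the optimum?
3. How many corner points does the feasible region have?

1. x1 = 4, x2 = 0, z = -8
2. C2, x2 ≥ 0
3. 3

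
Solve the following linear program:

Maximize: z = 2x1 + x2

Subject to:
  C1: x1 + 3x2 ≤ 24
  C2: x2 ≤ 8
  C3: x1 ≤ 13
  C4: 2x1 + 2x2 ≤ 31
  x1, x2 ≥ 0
x1 = 13, x2 = 2.5, z = 28.5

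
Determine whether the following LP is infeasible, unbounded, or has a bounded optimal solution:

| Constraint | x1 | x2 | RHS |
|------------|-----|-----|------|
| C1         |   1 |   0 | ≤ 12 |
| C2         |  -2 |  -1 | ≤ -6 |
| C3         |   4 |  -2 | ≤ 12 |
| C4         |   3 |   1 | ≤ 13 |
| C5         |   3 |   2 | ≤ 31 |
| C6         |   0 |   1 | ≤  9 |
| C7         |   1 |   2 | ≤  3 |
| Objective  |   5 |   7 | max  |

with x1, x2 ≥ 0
The point (3, 0) satisfies every constraint, so the LP is feasible; the constraints give x1 ≤ 12 and x2 ≤ 9, which with x1, x2 ≥ 0 keep the feasible region inside a bounded box. A feasible, bounded LP attains a finite optimum at a vertex.

Evaluating z = 5x1 + 7x2 at each vertex:
  (3, 0): z = 15

Bounded optimum: z* = 15 at (3, 0).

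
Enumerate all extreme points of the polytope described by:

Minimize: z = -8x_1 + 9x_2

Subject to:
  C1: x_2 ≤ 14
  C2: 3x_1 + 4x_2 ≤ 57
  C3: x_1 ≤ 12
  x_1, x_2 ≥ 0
Each vertex is the intersection of two constraint boundaries that also satisfies all remaining constraints:
  x_1 = 0 and x_2 = 0 → (0, 0)
  x_1 = 12 and x_2 = 0 → (12, 0)
  3x_1 + 4x_2 = 57 and x_1 = 12 → (12, 5.25)
  x_2 = 14 and 3x_1 + 4x_2 = 57 → (0.3333, 14)
  x_2 = 14 and x_1 = 0 → (0, 14)

Vertices: (0, 0), (12, 0), (12, 5.25), (0.3333, 14), (0, 14)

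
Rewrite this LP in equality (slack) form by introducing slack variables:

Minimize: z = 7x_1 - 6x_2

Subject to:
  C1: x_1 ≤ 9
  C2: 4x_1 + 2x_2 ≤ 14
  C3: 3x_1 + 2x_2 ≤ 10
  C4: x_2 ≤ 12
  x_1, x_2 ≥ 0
min z = 7x_1 - 6x_2

s.t.
  x_1 + s1 = 9
  4x_1 + 2x_2 + s2 = 14
  3x_1 + 2x_2 + s3 = 10
  x_2 + s4 = 12
  x_1, x_2, s1, s2, s3, s4 ≥ 0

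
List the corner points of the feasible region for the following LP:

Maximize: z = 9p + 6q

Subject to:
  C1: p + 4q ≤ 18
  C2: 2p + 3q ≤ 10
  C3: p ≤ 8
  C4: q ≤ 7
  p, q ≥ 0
Each vertex is the intersection of two constraint boundaries that also satisfies all remaining constraints:
  p = 0 and q = 0 → (0, 0)
  2p + 3q = 10 and q = 0 → (5, 0)
  2p + 3q = 10 and p = 0 → (0, 3.333)

Vertices: (0, 0), (5, 0), (0, 3.333)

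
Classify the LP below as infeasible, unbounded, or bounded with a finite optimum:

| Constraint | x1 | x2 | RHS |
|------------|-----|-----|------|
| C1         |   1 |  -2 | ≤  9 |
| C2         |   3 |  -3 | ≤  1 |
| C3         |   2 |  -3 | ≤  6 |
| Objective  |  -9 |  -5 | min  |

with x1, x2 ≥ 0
Feasible point: (0, 0) satisfies every constraint, so the LP is feasible.
Direction d = (0, 1): for each constraint row a, a·d ≤ 0 —
  (1)(0) + (-2)(1) = -2 ≤ 0
  (3)(0) + (-3)(1) = -3 ≤ 0
  (2)(0) + (-3)(1) = -3 ≤ 0
and d ≥ 0, so (0, 0) + t·d stays feasible for every t ≥ 0. Along this ray z = -9x1 - 5x2 changes by -5 per unit t, so z → −∞.

The LP is unbounded; z can be made arbitrarily small.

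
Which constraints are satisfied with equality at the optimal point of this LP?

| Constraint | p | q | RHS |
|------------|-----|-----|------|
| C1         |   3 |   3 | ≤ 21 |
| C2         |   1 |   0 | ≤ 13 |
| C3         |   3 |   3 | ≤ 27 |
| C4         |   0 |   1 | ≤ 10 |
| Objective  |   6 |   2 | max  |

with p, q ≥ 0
Optimal: p = 7, q = 0
Binding: C1, q ≥ 0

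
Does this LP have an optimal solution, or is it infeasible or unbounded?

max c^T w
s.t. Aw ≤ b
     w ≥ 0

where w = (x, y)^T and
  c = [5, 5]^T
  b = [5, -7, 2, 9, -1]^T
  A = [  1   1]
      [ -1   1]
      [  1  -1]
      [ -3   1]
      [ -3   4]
One constraint requires x - y ≤ 2, while the constraint -x + y ≤ -7 is equivalent to x - y ≥ 7. Together they would need 7 ≤ x - y ≤ 2, which is impossible since 7 > 2. No point satisfies all constraints.

The feasible region is empty; the LP is infeasible.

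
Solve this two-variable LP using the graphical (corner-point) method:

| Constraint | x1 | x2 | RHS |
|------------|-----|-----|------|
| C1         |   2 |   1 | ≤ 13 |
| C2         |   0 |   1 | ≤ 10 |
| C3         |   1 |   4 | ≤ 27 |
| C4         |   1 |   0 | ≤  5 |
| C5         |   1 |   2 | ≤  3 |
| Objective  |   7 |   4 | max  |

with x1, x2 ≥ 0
x1 = 3, x2 = 0, z = 21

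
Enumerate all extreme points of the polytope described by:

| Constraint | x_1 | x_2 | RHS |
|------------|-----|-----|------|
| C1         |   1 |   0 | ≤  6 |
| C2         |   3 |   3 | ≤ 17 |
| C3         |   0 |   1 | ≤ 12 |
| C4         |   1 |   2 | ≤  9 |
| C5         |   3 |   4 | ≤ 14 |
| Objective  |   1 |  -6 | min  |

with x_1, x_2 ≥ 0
Each vertex is the intersection of two constraint boundaries that also satisfies all remaining constraints:
  x_1 = 0 and x_2 = 0 → (0, 0)
  3x_1 + 4x_2 = 14 and x_2 = 0 → (4.667, 0)
  3x_1 + 4x_2 = 14 and x_1 = 0 → (0, 3.5)

Vertices: (0, 0), (4.667, 0), (0, 3.5)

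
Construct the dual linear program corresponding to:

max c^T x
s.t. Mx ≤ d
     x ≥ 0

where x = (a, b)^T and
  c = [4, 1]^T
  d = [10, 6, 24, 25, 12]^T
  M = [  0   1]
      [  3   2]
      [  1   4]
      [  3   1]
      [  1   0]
Minimize: z = 10y1 + 6y2 + 24y3 + 25y4 + 12y5

Subject to:
  C1: -3y2 - y3 - 3y4 - y5 ≤ -4
  C2: -y1 - 2y2 - 4y3 - y4 ≤ -1
  y1, y2, y3, y4, y5 ≥ 0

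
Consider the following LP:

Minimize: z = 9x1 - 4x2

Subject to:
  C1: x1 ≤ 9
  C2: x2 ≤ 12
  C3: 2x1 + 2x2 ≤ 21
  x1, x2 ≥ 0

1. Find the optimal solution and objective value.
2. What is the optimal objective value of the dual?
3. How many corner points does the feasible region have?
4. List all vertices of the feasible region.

1. x1 = 0, x2 = 10.5, z = -42
2. -42 (by strong duality, equal to the primal optimum)
3. 4
4. (0, 0), (9, 0), (9, 1.5), (0, 10.5)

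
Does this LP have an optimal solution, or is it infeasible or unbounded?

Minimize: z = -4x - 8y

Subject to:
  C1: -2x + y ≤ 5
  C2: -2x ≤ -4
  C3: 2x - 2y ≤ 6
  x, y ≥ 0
Feasible point: (2, 0) satisfies every constraint, so the LP is feasible.
Direction d = (1, 1): for each constraint row a, a·d ≤ 0 —
  (-2)(1) + (1)(1) = -1 ≤ 0
  (-2)(1) + (0)(1) = -2 ≤ 0
  (2)(1) + (-2)(1) = 0 ≤ 0
and d ≥ 0, so (2, 0) + t·d stays feasible for every t ≥ 0. Along this ray z = -4x - 8y changes by -12 per unit t, so z → −∞.

Unbounded: there is a feasible ray along which z → −∞.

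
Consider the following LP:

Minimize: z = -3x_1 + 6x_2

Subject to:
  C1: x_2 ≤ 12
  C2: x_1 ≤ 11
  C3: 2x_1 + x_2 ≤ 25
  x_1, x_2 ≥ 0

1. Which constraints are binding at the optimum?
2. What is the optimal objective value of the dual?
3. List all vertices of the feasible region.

1. C2, x_2 ≥ 0
2. -33 (by strong duality, equal to the primal optimum)
3. (0, 0), (11, 0), (11, 3), (6.5, 12), (0, 12)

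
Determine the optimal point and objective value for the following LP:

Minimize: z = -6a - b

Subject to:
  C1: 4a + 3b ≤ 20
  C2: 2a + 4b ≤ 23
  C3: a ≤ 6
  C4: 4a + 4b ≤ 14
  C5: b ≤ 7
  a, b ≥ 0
Each vertex is the intersection of two constraint boundaries that also satisfies all remaining constraints:
  a = 0 and b = 0 → (0, 0)
  4a + 4b = 14 and b = 0 → (3.5, 0)
  4a + 4b = 14 and a = 0 → (0, 3.5)

Evaluating z = -6a - b at each vertex:
  (0, 0): z = 0
  (3.5, 0): z = -21
  (0, 3.5): z = -3.5

The minimum is at (3.5, 0) with z = -21.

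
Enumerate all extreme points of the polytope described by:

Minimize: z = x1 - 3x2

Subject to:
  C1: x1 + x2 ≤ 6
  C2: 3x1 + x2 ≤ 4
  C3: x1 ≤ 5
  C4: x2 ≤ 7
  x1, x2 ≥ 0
Each vertex is the intersection of two constraint boundaries that also satisfies all remaining constraints:
  x1 = 0 and x2 = 0 → (0, 0)
  3x1 + x2 = 4 and x2 = 0 → (1.333, 0)
  3x1 + x2 = 4 and x1 = 0 → (0, 4)

Vertices: (0, 0), (1.333, 0), (0, 4)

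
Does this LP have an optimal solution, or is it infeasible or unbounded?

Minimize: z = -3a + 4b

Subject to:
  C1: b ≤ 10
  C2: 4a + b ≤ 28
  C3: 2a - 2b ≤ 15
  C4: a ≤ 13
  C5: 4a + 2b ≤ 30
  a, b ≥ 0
The point (7, 0) satisfies every constraint, so the LP is feasible; the constraints give a ≤ 13 and b ≤ 10, which with a, b ≥ 0 keep the feasible region inside a bounded box. A feasible, bounded LP attains a finite optimum at a vertex.

Evaluating z = -3a + 4b at each vertex:
  (0, 0): z = 0
  (7, 0): z = -21
  (6.5, 2): z = -11.5
  (2.5, 10): z = 32.5
  (0, 10): z = 40

Bounded optimum: z* = -21 at (7, 0).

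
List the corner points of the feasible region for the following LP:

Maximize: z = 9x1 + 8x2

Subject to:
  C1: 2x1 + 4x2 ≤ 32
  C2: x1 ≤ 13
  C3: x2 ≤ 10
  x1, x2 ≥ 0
Each vertex is the intersection of two constraint boundaries that also satisfies all remaining constraints:
  x1 = 0 and x2 = 0 → (0, 0)
  x1 = 13 and x2 = 0 → (13, 0)
  2x1 + 4x2 = 32 and x1 = 13 → (13, 1.5)
  2x1 + 4x2 = 32 and x1 = 0 → (0, 8)

Vertices: (0, 0), (13, 0), (13, 1.5), (0, 8)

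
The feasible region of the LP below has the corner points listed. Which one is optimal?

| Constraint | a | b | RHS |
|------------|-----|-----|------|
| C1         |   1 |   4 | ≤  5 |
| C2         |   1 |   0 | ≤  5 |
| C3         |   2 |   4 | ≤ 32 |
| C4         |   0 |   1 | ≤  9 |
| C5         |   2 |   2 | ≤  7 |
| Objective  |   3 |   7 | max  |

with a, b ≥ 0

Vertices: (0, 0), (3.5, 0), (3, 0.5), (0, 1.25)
Evaluating z = 3a + 7b at each vertex:
  (0, 0): z = 0
  (3.5, 0): z = 10.5
  (3, 0.5): z = 12.5
  (0, 1.25): z = 8.75

The largest value is z = 12.5, attained at (3, 0.5).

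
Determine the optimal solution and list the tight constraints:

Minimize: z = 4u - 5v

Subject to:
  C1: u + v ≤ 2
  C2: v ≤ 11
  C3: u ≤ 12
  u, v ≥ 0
Optimal: u = 0, v = 2
Slack at optimum:
  C1: slack = 0 (binding)
  C2: slack = 9
  C3: slack = 12
  u ≥ 0: u = 0 (binding)
  v ≥ 0: v = 2
Binding constraints: C1, u ≥ 0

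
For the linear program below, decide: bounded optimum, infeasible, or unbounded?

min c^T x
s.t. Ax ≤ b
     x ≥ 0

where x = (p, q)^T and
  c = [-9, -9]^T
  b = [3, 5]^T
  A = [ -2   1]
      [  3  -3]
Feasible point: (0, 0) satisfies every constraint, so the LP is feasible.
Direction d = (1, 1): for each constraint row a, a·d ≤ 0 —
  (-2)(1) + (1)(1) = -1 ≤ 0
  (3)(1) + (-3)(1) = 0 ≤ 0
and d ≥ 0, so (0, 0) + t·d stays feasible for every t ≥ 0. Along this ray z = -9p - 9q changes by -18 per unit t, so z → −∞.

Unbounded — the objective can decrease without bound over the feasible region.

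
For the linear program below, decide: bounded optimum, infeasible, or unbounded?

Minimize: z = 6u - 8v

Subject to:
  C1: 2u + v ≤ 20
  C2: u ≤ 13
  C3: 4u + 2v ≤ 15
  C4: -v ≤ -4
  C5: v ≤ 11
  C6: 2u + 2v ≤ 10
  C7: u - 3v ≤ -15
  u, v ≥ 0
The point (0, 5) satisfies every constraint, so the LP is feasible; the constraints give u ≤ 13 and v ≤ 11, which with u, v ≥ 0 keep the feasible region inside a bounded box. A feasible, bounded LP attains a finite optimum at a vertex.

Evaluating z = 6u - 8v at each vertex:
  (0, 5): z = -40

The LP has an optimal solution: (0, 5) with z = -40.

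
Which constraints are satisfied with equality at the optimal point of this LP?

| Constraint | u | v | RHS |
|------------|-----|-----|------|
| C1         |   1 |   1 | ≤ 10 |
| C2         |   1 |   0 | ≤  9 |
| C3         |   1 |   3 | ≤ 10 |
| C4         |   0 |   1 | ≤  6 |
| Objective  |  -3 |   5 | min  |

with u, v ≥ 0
Optimal: u = 9, v = 0
Slack at optimum:
  C1: slack = 1
  C2: slack = 0 (binding)
  C3: slack = 1
  C4: slack = 6
  u ≥ 0: u = 9
  v ≥ 0: v = 0 (binding)
Binding constraints: C2, v ≥ 0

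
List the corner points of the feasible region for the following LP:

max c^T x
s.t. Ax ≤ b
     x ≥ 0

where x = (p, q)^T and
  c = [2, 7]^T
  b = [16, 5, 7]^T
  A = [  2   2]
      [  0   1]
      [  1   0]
Each vertex is the intersection of two constraint boundaries that also satisfies all remaining constraints:
  p = 0 and q = 0 → (0, 0)
  p = 7 and q = 0 → (7, 0)
  2p + 2q = 16 and p = 7 → (7, 1)
  2p + 2q = 16 and q = 5 → (3, 5)
  q = 5 and p = 0 → (0, 5)

Vertices: (0, 0), (7, 0), (7, 1), (3, 5), (0, 5)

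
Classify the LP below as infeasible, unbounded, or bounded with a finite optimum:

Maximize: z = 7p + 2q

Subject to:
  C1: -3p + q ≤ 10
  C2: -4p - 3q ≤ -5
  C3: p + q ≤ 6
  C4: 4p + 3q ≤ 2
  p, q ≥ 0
C4 requires 4p + 3q ≤ 2, while C2 (-4p - 3q ≤ -5) is equivalent to 4p + 3q ≥ 5. Together they would need 5 ≤ 4p + 3q ≤ 2, which is impossible since 5 > 2. No point satisfies all constraints.

Infeasible — the constraint set is empty.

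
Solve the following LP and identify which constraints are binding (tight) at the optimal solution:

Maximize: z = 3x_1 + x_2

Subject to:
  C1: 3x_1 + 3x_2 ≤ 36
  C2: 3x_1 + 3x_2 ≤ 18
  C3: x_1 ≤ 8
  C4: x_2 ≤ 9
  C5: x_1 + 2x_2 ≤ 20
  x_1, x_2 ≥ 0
Optimal: x_1 = 6, x_2 = 0
Slack at optimum:
  C1: slack = 18
  C2: slack = 0 (binding)
  C3: slack = 2
  C4: slack = 9
  C5: slack = 14
  x_1 ≥ 0: x_1 = 6
  x_2 ≥ 0: x_2 = 0 (binding)
Binding constraints: C2, x_2 ≥ 0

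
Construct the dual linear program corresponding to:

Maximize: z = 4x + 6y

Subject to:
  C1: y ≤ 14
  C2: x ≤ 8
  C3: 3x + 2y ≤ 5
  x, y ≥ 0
Minimize: z = 14y1 + 8y2 + 5y3

Subject to:
  C1: -y2 - 3y3 ≤ -4
  C2: -y1 - 2y3 ≤ -6
  y1, y2, y3 ≥ 0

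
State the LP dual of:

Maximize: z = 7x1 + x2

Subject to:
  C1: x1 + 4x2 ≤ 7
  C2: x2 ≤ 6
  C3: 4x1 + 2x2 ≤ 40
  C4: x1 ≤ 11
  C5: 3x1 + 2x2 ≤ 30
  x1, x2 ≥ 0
Minimize: z = 7y1 + 6y2 + 40y3 + 11y4 + 30y5

Subject to:
  C1: -y1 - 4y3 - y4 - 3y5 ≤ -7
  C2: -4y1 - y2 - 2y3 - 2y5 ≤ -1
  y1, y2, y3, y4, y5 ≥ 0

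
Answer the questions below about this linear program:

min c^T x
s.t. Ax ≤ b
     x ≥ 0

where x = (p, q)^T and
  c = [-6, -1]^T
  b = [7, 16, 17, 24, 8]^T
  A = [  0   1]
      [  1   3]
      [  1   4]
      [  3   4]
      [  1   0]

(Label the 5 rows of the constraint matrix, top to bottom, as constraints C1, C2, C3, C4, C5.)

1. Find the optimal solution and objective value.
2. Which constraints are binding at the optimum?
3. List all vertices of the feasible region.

1. p = 8, q = 0, z = -48
2. C4, C5, q ≥ 0
3. (0, 0), (8, 0), (3.5, 3.375), (0, 4.25)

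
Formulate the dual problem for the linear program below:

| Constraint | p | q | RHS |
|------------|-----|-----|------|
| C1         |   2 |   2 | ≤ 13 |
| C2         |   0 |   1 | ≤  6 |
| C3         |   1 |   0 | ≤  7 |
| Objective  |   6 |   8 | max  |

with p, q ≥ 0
Minimize: z = 13y1 + 6y2 + 7y3

Subject to:
  C1: -2y1 - y3 ≤ -6
  C2: -2y1 - y2 ≤ -8
  y1, y2, y3 ≥ 0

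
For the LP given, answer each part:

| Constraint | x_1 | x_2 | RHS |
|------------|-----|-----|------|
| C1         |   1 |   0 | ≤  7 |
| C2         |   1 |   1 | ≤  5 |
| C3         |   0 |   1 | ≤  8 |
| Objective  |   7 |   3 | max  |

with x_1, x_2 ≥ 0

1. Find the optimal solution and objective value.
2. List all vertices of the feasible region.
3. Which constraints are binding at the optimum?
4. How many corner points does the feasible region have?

1. x_1 = 5, x_2 = 0, z = 35
2. (0, 0), (5, 0), (0, 5)
3. C2, x_2 ≥ 0
4. 3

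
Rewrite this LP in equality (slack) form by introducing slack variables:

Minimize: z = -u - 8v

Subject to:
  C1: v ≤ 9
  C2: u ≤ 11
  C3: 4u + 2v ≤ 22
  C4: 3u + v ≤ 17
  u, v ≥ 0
min z = -u - 8v

s.t.
  v + s1 = 9
  u + s2 = 11
  4u + 2v + s3 = 22
  3u + v + s4 = 17
  u, v, s1, s2, s3, s4 ≥ 0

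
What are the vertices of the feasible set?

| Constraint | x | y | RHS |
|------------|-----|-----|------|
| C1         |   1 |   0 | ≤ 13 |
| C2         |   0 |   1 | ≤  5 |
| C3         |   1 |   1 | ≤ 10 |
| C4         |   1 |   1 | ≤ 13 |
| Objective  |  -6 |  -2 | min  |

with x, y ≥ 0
Each vertex is the intersection of two constraint boundaries that also satisfies all remaining constraints:
  x = 0 and y = 0 → (0, 0)
  x + y = 10 and y = 0 → (10, 0)
  y = 5 and x + y = 10 → (5, 5)
  y = 5 and x = 0 → (0, 5)

Vertices: (0, 0), (10, 0), (5, 5), (0, 5)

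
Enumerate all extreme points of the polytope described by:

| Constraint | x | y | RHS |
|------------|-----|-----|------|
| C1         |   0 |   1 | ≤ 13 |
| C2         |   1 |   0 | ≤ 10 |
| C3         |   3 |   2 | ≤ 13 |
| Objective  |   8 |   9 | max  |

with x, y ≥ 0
Each vertex is the intersection of two constraint boundaries that also satisfies all remaining constraints:
  x = 0 and y = 0 → (0, 0)
  3x + 2y = 13 and y = 0 → (4.333, 0)
  3x + 2y = 13 and x = 0 → (0, 6.5)

Vertices: (0, 0), (4.333, 0), (0, 6.5)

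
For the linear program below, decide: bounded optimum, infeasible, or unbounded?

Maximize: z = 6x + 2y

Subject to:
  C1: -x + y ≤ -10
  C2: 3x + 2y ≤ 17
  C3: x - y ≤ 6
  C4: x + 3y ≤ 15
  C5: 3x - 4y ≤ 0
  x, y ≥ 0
C3 requires x - y ≤ 6, while C1 (-x + y ≤ -10) is equivalent to x - y ≥ 10. Together they would need 10 ≤ x - y ≤ 6, which is impossible since 10 > 6. No point satisfies all constraints.

Infeasible: no point satisfies all constraints simultaneously.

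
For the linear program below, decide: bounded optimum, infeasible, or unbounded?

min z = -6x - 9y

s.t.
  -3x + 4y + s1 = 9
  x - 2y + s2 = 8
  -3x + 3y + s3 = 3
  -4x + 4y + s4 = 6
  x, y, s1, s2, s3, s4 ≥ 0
Feasible point: (0, 0) satisfies every constraint, so the LP is feasible.
Direction d = (4, 3): for each constraint row a, a·d ≤ 0 —
  (-3)(4) + (4)(3) = 0 ≤ 0
  (1)(4) + (-2)(3) = -2 ≤ 0
  (-3)(4) + (3)(3) = -3 ≤ 0
  (-4)(4) + (4)(3) = -4 ≤ 0
and d ≥ 0, so (0, 0) + t·d stays feasible for every t ≥ 0. Along this ray z = -6x - 9y changes by -51 per unit t, so z → −∞.

The LP is unbounded; z can be made arbitrarily small.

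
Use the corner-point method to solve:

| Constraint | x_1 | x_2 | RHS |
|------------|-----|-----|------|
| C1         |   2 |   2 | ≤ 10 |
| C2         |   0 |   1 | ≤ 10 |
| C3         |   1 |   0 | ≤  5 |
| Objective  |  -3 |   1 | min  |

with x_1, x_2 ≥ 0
x_1 = 5, x_2 = 0, z = -15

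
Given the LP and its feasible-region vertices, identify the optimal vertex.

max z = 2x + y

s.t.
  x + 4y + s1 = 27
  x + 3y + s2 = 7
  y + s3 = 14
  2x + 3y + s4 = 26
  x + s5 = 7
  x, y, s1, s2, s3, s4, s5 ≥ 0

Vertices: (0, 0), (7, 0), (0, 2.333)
Evaluating z = 2x + y at each vertex:
  (0, 0): z = 0
  (7, 0): z = 14
  (0, 2.333): z = 2.333

The largest value is z = 14, attained at (7, 0).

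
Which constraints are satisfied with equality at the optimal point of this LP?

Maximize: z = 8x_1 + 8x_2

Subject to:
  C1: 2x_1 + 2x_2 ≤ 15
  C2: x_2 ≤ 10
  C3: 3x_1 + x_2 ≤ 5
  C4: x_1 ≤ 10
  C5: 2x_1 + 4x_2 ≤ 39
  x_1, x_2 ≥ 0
Optimal: x_1 = 0, x_2 = 5
Binding: C3, x_1 ≥ 0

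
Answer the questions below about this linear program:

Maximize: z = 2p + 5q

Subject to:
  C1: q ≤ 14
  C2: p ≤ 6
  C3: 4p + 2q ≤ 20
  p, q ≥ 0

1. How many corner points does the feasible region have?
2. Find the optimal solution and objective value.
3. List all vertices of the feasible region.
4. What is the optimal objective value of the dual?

1. 3
2. p = 0, q = 10, z = 50
3. (0, 0), (5, 0), (0, 10)
4. 50 (by strong duality, equal to the primal optimum)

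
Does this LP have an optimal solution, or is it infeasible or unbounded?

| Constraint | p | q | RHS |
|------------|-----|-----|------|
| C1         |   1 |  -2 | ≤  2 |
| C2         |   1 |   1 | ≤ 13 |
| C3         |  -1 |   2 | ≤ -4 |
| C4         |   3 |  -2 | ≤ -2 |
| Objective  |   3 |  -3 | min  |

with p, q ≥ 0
C1 requires p - 2q ≤ 2, while C3 (-p + 2q ≤ -4) is equivalent to p - 2q ≥ 4. Together they would need 4 ≤ p - 2q ≤ 2, which is impossible since 4 > 2. No point satisfies all constraints.

Infeasible — the constraint set is empty.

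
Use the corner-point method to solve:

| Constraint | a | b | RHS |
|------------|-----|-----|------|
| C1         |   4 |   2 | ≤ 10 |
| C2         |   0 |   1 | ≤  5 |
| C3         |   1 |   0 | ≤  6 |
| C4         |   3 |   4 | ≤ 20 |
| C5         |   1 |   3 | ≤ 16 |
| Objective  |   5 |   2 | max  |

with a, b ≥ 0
a = 2.5, b = 0, z = 12.5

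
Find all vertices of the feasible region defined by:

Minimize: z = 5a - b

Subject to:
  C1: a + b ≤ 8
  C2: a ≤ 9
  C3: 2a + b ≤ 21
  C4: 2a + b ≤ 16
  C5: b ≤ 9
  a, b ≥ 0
Each vertex is the intersection of two constraint boundaries that also satisfies all remaining constraints:
  a = 0 and b = 0 → (0, 0)
  a + b = 8 and 2a + b = 16 → (8, 0)
  a + b = 8 and a = 0 → (0, 8)

Vertices: (0, 0), (8, 0), (0, 8)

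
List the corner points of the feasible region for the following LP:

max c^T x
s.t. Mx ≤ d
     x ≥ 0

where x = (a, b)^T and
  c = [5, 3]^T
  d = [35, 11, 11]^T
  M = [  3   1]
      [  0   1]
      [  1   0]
Each vertex is the intersection of two constraint boundaries that also satisfies all remaining constraints:
  a = 0 and b = 0 → (0, 0)
  a = 11 and b = 0 → (11, 0)
  3a + b = 35 and a = 11 → (11, 2)
  3a + b = 35 and b = 11 → (8, 11)
  b = 11 and a = 0 → (0, 11)

Vertices: (0, 0), (11, 0), (11, 2), (8, 11), (0, 11)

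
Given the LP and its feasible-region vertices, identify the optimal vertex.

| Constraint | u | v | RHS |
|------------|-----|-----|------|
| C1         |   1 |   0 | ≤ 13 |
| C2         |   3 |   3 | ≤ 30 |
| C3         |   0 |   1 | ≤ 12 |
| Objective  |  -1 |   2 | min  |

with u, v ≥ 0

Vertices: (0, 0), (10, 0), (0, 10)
Evaluating z = -u + 2v at each vertex:
  (0, 0): z = 0
  (10, 0): z = -10
  (0, 10): z = 20

The smallest value is z = -10, attained at (10, 0).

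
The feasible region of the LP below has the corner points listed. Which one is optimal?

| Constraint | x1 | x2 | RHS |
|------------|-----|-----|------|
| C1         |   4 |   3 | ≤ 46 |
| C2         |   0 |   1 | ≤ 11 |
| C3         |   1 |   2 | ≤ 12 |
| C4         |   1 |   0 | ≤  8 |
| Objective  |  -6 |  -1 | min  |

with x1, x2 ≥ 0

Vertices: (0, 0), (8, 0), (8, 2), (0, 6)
Evaluating z = -6x1 - x2 at each vertex:
  (0, 0): z = 0
  (8, 0): z = -48
  (8, 2): z = -50
  (0, 6): z = -6

The smallest value is z = -50, attained at (8, 2).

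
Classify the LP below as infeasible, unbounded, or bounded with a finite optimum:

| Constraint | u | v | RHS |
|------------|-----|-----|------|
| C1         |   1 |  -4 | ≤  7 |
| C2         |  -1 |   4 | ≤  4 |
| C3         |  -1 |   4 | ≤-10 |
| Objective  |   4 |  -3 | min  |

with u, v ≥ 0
C1 requires u - 4v ≤ 7, while C3 (-u + 4v ≤ -10) is equivalent to u - 4v ≥ 10. Together they would need 10 ≤ u - 4v ≤ 7, which is impossible since 10 > 7. No point satisfies all constraints.

Infeasible — the constraint set is empty.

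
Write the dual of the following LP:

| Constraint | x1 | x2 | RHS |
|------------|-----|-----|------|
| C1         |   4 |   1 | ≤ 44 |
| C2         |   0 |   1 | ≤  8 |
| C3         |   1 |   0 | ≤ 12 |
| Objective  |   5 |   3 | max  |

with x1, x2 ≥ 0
Minimize: z = 44y1 + 8y2 + 12y3

Subject to:
  C1: -4y1 - y3 ≤ -5
  C2: -y1 - y2 ≤ -3
  y1, y2, y3 ≥ 0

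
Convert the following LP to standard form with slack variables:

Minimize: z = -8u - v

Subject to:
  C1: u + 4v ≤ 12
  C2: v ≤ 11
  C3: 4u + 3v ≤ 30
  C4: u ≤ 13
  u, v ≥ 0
min z = -8u - v

s.t.
  u + 4v + s1 = 12
  v + s2 = 11
  4u + 3v + s3 = 30
  u + s4 = 13
  u, v, s1, s2, s3, s4 ≥ 0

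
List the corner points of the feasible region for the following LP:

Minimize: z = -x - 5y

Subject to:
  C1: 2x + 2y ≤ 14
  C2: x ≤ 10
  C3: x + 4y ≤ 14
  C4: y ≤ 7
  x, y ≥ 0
Each vertex is the intersection of two constraint boundaries that also satisfies all remaining constraints:
  x = 0 and y = 0 → (0, 0)
  2x + 2y = 14 and y = 0 → (7, 0)
  2x + 2y = 14 and x + 4y = 14 → (4.667, 2.333)
  x + 4y = 14 and x = 0 → (0, 3.5)

Vertices: (0, 0), (7, 0), (4.667, 2.333), (0, 3.5)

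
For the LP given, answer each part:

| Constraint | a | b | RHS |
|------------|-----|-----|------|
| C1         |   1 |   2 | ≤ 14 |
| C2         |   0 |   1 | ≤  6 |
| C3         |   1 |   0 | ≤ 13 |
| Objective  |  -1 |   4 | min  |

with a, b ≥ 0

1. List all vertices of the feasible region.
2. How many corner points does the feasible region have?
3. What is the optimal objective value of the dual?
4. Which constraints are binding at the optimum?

1. (0, 0), (13, 0), (13, 0.5), (2, 6), (0, 6)
2. 5
3. -13 (by strong duality, equal to the primal optimum)
4. C3, b ≥ 0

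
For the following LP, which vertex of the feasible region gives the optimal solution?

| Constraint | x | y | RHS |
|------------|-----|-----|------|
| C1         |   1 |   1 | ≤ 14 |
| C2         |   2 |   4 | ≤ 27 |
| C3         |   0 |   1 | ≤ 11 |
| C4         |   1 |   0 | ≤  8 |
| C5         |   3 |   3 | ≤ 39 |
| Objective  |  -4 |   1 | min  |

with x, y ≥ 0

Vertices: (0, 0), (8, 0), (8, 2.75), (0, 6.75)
Evaluating z = -4x + y at each vertex:
  (0, 0): z = 0
  (8, 0): z = -32
  (8, 2.75): z = -29.25
  (0, 6.75): z = 6.75

The smallest value is z = -32, attained at (8, 0).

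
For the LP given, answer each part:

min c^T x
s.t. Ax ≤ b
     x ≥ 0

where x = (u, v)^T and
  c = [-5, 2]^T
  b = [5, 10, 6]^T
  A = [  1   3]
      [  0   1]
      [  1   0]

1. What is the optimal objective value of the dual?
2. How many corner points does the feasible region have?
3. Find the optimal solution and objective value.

1. -25 (by strong duality, equal to the primal optimum)
2. 3
3. u = 5, v = 0, z = -25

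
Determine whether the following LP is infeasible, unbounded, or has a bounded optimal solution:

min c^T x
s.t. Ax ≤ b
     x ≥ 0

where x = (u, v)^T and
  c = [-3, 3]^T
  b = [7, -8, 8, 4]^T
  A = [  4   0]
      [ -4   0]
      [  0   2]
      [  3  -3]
One constraint requires 4u ≤ 7, while the constraint -4u ≤ -8 is equivalent to 4u ≥ 8. Together they would need 8 ≤ 4u ≤ 7, which is impossible since 8 > 7. No point satisfies all constraints.

Infeasible — the constraint set is empty.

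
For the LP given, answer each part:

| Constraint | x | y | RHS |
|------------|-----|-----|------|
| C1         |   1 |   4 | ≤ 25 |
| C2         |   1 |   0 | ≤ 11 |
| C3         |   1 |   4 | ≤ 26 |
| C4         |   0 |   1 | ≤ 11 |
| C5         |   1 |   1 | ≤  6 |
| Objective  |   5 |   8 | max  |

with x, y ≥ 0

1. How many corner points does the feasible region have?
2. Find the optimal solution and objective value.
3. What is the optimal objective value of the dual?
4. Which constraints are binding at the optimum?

1. 3
2. x = 0, y = 6, z = 48
3. 48 (by strong duality, equal to the primal optimum)
4. C5, x ≥ 0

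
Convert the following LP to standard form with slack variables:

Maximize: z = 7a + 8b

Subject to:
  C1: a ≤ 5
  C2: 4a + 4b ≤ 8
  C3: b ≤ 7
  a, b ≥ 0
max z = 7a + 8b

s.t.
  a + s1 = 5
  4a + 4b + s2 = 8
  b + s3 = 7
  a, b, s1, s2, s3 ≥ 0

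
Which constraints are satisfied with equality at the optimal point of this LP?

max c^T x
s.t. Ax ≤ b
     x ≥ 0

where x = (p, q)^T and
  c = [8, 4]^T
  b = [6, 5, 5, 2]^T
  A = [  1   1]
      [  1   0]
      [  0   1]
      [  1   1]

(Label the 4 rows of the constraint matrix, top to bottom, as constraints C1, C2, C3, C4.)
Optimal: p = 2, q = 0
Slack at optimum:
  C1: slack = 4
  C2: slack = 3
  C3: slack = 5
  C4: slack = 0 (binding)
  p ≥ 0: p = 2
  q ≥ 0: q = 0 (binding)
Binding constraints: C4, q ≥ 0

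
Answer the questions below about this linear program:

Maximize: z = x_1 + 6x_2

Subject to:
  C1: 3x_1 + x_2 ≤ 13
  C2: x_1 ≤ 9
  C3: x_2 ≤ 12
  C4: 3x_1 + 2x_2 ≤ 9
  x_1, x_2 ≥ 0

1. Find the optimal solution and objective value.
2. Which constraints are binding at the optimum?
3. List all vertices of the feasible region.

1. x_1 = 0, x_2 = 4.5, z = 27
2. C4, x_1 ≥ 0
3. (0, 0), (3, 0), (0, 4.5)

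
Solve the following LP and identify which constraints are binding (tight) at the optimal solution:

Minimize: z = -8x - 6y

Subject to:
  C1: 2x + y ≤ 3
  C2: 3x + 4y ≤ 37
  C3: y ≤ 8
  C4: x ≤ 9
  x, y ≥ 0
Optimal: x = 0, y = 3
Slack at optimum:
  C1: slack = 0 (binding)
  C2: slack = 25
  C3: slack = 5
  C4: slack = 9
  x ≥ 0: x = 0 (binding)
  y ≥ 0: y = 3
Binding constraints: C1, x ≥ 0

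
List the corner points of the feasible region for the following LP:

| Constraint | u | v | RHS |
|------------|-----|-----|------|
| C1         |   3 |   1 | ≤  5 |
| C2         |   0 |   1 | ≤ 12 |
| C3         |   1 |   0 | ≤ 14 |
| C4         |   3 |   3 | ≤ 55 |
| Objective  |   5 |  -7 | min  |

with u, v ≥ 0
Each vertex is the intersection of two constraint boundaries that also satisfies all remaining constraints:
  u = 0 and v = 0 → (0, 0)
  3u + v = 5 and v = 0 → (1.667, 0)
  3u + v = 5 and u = 0 → (0, 5)

Vertices: (0, 0), (1.667, 0), (0, 5)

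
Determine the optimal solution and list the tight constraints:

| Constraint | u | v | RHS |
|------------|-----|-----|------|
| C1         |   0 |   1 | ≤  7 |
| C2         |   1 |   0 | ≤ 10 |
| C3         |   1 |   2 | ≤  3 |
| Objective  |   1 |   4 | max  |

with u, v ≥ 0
Optimal: u = 0, v = 1.5
Slack at optimum:
  C1: slack = 5.5
  C2: slack = 10
  C3: slack = 0 (binding)
  u ≥ 0: u = 0 (binding)
  v ≥ 0: v = 1.5
Binding constraints: C3, u ≥ 0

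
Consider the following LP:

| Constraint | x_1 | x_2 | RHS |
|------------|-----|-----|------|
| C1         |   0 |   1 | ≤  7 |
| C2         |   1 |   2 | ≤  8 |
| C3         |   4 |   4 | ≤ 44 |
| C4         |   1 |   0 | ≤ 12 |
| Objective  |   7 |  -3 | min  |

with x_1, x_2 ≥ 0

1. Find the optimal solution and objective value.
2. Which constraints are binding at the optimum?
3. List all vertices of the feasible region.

1. x_1 = 0, x_2 = 4, z = -12
2. C2, x_1 ≥ 0
3. (0, 0), (8, 0), (0, 4)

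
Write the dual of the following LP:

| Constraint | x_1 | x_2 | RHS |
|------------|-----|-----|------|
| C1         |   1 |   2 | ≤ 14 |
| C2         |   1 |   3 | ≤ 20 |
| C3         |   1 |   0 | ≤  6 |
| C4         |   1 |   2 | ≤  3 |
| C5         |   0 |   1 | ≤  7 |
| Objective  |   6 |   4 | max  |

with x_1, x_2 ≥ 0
Minimize: z = 14y1 + 20y2 + 6y3 + 3y4 + 7y5

Subject to:
  C1: -y1 - y2 - y3 - y4 ≤ -6
  C2: -2y1 - 3y2 - 2y4 - y5 ≤ -4
  y1, y2, y3, y4, y5 ≥ 0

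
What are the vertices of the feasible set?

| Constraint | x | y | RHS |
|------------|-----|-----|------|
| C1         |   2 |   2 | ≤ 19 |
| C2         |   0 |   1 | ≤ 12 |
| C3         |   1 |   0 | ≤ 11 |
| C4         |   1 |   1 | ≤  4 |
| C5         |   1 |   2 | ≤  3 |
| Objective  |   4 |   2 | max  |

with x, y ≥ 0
Each vertex is the intersection of two constraint boundaries that also satisfies all remaining constraints:
  x = 0 and y = 0 → (0, 0)
  x + 2y = 3 and y = 0 → (3, 0)
  x + 2y = 3 and x = 0 → (0, 1.5)

Vertices: (0, 0), (3, 0), (0, 1.5)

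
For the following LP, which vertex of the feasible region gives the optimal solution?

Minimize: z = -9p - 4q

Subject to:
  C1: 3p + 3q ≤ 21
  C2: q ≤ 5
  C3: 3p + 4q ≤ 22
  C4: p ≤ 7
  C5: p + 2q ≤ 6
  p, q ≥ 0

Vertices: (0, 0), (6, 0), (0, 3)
(6, 0) with z = -54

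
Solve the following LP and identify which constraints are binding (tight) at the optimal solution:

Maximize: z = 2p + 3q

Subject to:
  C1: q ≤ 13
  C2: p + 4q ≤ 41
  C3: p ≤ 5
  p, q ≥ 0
Optimal: p = 5, q = 9
Slack at optimum:
  C1: slack = 4
  C2: slack = 0 (binding)
  C3: slack = 0 (binding)
  p ≥ 0: p = 5
  q ≥ 0: q = 9
Binding constraints: C2, C3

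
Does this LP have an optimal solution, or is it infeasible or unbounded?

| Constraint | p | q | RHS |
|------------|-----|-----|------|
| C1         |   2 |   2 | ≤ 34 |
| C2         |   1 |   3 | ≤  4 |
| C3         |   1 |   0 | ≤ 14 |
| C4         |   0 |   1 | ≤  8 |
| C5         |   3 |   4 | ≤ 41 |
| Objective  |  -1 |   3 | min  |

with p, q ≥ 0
The point (4, 0) satisfies every constraint, so the LP is feasible; the constraints give p ≤ 14 and q ≤ 8, which with p, q ≥ 0 keep the feasible region inside a bounded box. A feasible, bounded LP attains a finite optimum at a vertex.

Bounded optimum: z* = -4 at (4, 0).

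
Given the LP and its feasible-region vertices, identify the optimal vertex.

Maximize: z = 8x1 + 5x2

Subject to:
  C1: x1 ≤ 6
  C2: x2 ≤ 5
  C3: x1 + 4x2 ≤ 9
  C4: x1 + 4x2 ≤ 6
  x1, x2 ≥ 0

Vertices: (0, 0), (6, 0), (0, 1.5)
Evaluating z = 8x1 + 5x2 at each vertex:
  (0, 0): z = 0
  (6, 0): z = 48
  (0, 1.5): z = 7.5

The largest value is z = 48, attained at (6, 0).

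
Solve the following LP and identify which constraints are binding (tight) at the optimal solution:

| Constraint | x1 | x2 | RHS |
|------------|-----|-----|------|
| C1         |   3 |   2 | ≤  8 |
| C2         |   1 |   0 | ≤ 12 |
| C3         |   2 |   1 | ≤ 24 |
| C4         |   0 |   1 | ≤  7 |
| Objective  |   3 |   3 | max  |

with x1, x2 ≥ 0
Optimal: x1 = 0, x2 = 4
Binding: C1, x1 ≥ 0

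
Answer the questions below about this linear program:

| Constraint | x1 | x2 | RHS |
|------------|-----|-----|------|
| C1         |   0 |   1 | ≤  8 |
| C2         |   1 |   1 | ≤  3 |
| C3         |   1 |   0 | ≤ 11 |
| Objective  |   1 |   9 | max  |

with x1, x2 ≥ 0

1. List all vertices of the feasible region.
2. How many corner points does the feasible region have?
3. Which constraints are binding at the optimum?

1. (0, 0), (3, 0), (0, 3)
2. 3
3. C2, x1 ≥ 0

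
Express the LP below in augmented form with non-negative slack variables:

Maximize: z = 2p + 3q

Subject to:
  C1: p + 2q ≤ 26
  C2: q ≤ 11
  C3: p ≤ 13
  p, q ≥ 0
max z = 2p + 3q

s.t.
  p + 2q + s1 = 26
  q + s2 = 11
  p + s3 = 13
  p, q, s1, s2, s3 ≥ 0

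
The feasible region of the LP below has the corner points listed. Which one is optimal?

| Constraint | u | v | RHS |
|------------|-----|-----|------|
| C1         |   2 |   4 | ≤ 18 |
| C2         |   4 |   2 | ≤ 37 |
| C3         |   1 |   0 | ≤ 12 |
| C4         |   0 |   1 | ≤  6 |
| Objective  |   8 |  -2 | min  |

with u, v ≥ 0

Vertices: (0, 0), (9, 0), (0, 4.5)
(0, 4.5) with z = -9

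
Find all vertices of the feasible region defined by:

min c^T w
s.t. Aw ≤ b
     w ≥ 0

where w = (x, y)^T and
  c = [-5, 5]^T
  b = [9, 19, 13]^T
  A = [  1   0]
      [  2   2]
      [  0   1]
Each vertex is the intersection of two constraint boundaries that also satisfies all remaining constraints:
  x = 0 and y = 0 → (0, 0)
  x = 9 and y = 0 → (9, 0)
  x = 9 and 2x + 2y = 19 → (9, 0.5)
  2x + 2y = 19 and x = 0 → (0, 9.5)

Vertices: (0, 0), (9, 0), (9, 0.5), (0, 9.5)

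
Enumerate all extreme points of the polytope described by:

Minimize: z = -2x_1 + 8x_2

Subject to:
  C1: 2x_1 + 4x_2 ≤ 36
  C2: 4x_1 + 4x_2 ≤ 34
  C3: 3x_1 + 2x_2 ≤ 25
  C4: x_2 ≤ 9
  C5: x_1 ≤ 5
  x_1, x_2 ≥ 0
Each vertex is the intersection of two constraint boundaries that also satisfies all remaining constraints:
  x_1 = 0 and x_2 = 0 → (0, 0)
  x_1 = 5 and x_2 = 0 → (5, 0)
  4x_1 + 4x_2 = 34 and x_1 = 5 → (5, 3.5)
  4x_1 + 4x_2 = 34 and x_1 = 0 → (0, 8.5)

Vertices: (0, 0), (5, 0), (5, 3.5), (0, 8.5)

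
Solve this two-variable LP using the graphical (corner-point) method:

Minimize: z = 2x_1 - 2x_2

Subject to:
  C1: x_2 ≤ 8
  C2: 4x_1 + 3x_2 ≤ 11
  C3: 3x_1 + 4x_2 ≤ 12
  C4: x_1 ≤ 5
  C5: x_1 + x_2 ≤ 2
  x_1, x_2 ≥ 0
Each vertex is the intersection of two constraint boundaries that also satisfies all remaining constraints:
  x_1 = 0 and x_2 = 0 → (0, 0)
  x_1 + x_2 = 2 and x_2 = 0 → (2, 0)
  x_1 + x_2 = 2 and x_1 = 0 → (0, 2)

Evaluating z = 2x_1 - 2x_2 at each vertex:
  (0, 0): z = 0
  (2, 0): z = 4
  (0, 2): z = -4

The minimum is at (0, 2) with z = -4.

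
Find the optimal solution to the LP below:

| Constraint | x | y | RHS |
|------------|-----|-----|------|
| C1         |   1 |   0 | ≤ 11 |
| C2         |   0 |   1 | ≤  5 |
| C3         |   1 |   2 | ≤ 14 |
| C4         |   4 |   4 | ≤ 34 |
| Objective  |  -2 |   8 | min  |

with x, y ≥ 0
Each vertex is the intersection of two constraint boundaries that also satisfies all remaining constraints:
  x = 0 and y = 0 → (0, 0)
  4x + 4y = 34 and y = 0 → (8.5, 0)
  y = 5 and 4x + 4y = 34 → (3.5, 5)
  y = 5 and x = 0 → (0, 5)

Evaluating z = -2x + 8y at each vertex:
  (0, 0): z = 0
  (8.5, 0): z = -17
  (3.5, 5): z = 33
  (0, 5): z = 40

The minimum is at (8.5, 0) with z = -17.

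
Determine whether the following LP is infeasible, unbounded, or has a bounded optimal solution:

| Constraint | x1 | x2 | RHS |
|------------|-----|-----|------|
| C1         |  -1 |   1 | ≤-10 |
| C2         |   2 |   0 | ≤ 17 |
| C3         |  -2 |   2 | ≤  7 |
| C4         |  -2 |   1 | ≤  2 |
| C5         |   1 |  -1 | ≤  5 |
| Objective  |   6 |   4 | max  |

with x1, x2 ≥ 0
C5 requires x1 - x2 ≤ 5, while C1 (-x1 + x2 ≤ -10) is equivalent to x1 - x2 ≥ 10. Together they would need 10 ≤ x1 - x2 ≤ 5, which is impossible since 10 > 5. No point satisfies all constraints.

Infeasible: no point satisfies all constraints simultaneously.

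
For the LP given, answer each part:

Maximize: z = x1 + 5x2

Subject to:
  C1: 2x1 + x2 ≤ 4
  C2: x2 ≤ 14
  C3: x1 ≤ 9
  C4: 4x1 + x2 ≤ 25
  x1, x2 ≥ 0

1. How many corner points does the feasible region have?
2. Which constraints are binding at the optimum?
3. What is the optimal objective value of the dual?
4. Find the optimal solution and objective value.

1. 3
2. C1, x1 ≥ 0
3. 20 (by strong duality, equal to the primal optimum)
4. x1 = 0, x2 = 4, z = 20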